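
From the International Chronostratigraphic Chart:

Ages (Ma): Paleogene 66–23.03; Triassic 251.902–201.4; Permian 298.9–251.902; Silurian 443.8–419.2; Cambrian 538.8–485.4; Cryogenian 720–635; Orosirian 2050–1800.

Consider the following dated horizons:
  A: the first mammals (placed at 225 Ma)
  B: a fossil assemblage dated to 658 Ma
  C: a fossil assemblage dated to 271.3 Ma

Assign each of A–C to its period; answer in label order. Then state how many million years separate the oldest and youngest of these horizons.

Match each age against the start–end ranges in the excerpt: A = 225 Ma → Triassic (251.902–201.4); B = 658 Ma → Cryogenian (720–635); C = 271.3 Ma → Permian (298.9–251.902).
The largest age is 658 Ma and the smallest is 225 Ma; their difference is 433 Myr.

A — Triassic; B — Cryogenian; C — Permian; span 433 million years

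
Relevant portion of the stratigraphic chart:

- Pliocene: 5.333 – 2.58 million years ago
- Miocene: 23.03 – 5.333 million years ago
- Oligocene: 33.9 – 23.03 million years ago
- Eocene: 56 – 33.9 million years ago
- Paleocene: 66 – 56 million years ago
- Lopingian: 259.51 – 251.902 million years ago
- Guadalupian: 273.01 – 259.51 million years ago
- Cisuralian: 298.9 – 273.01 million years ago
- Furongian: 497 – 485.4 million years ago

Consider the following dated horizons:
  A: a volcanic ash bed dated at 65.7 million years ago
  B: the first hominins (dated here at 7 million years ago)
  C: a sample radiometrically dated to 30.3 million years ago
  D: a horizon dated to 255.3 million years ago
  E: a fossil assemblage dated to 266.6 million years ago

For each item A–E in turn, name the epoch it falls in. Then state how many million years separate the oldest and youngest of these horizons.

Match each age against the start–end ranges in the excerpt: A = 65.7 Ma → Paleocene (66–56); B = 7 Ma → Miocene (23.03–5.333); C = 30.3 Ma → Oligocene (33.9–23.03); D = 255.3 Ma → Lopingian (259.51–251.902); E = 266.6 Ma → Guadalupian (273.01–259.51).
The largest age is 266.6 Ma and the smallest is 7 Ma; their difference is 259.6 Myr.

A — Paleocene; B — Miocene; C — Oligocene; D — Lopingian; E — Guadalupian; span 259.6 million years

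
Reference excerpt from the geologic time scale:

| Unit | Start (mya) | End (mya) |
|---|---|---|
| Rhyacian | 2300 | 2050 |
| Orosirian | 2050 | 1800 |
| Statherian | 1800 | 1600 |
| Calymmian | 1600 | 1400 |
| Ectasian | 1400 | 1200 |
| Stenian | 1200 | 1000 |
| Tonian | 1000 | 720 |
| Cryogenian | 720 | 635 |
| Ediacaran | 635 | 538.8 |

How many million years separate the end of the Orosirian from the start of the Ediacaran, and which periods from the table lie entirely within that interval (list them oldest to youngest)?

The Orosirian closes at 1800 Ma and the Ediacaran opens at 635 Ma, so the interval is 1800 − 635 = 1165 Myr.
A period fits inside if it starts at or after 1800 Ma and ends at or before 635 Ma; oldest first that gives Statherian, Calymmian, Ectasian, Stenian, Tonian, Cryogenian.

1165 million years; Statherian, Calymmian, Ectasian, Stenian, Tonian, Cryogenian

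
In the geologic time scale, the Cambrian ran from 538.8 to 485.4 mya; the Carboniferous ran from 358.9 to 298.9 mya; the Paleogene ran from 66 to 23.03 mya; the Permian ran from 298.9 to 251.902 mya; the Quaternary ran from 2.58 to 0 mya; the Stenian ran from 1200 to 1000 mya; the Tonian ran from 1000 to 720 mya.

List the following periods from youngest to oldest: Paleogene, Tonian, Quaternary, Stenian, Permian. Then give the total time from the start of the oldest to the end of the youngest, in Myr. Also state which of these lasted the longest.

Quaternary, Paleogene, Permian, Tonian, Stenian; total span 1200 Myr; longest is Tonian

From the excerpt: Paleogene 66–23.03; Tonian 1000–720; Quaternary 2.58–0; Stenian 1200–1000; Permian 298.9–251.902 (Ma).
Larger Ma is earlier, so the oldest is Stenian and the youngest is Quaternary; youngest to oldest: Quaternary, Paleogene, Permian, Tonian, Stenian.
Oldest start 1200 minus youngest end 0 gives 1200 Myr overall.
Individual lengths (start − end): Permian 46.998; Tonian 280; Paleogene 42.97; Stenian 200; Quaternary 2.58. The largest is Tonian at 280 Myr.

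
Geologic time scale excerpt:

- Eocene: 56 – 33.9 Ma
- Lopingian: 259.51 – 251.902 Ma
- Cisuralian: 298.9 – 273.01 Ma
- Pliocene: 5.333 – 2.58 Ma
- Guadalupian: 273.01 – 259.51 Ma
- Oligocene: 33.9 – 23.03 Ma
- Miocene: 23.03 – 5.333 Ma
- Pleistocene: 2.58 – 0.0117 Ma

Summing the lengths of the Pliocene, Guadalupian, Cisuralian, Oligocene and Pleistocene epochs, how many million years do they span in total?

55.5813 million years

Each duration: Pliocene = 2.753; Guadalupian = 13.5; Cisuralian = 25.89; Oligocene = 10.87; Pleistocene = 2.5683.
Sum: 2.753 + 13.5 + 25.89 + 10.87 + 2.5683 = 55.5813 Myr.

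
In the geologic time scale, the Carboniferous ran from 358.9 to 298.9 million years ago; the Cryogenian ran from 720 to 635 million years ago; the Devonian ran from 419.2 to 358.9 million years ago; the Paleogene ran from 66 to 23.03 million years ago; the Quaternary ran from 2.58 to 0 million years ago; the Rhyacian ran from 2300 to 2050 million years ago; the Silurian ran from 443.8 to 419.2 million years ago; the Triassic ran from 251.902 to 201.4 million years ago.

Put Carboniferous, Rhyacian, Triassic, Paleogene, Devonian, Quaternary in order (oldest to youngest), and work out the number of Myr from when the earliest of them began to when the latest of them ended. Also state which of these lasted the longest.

Rhyacian → Devonian → Carboniferous → Triassic → Paleogene → Quaternary; total span 2300 Myr; longest is Rhyacian

From the excerpt: Carboniferous 358.9–298.9; Rhyacian 2300–2050; Triassic 251.902–201.4; Paleogene 66–23.03; Devonian 419.2–358.9; Quaternary 2.58–0 (Ma).
Larger Ma is earlier, so the oldest is Rhyacian and the youngest is Quaternary; oldest to youngest: Rhyacian, Devonian, Carboniferous, Triassic, Paleogene, Quaternary.
Oldest start 2300 minus youngest end 0 gives 2300 Myr overall.
Individual lengths (start − end): Devonian 60.3; Rhyacian 250; Quaternary 2.58; Carboniferous 60; Paleogene 42.97; Triassic 50.502. The largest is Rhyacian at 250 Myr.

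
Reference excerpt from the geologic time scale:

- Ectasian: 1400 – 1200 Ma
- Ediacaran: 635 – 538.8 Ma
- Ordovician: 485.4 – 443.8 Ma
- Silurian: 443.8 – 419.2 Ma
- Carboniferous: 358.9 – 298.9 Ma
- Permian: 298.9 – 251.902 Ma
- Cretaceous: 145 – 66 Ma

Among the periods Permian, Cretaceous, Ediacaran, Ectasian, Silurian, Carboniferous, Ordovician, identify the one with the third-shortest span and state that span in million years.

Permian, 46.998 million years

Durations: Permian 46.998; Cretaceous 79; Ediacaran 96.2; Ectasian 200; Silurian 24.6; Carboniferous 60; Ordovician 41.6 Myr.
Sorted shortest-first: Silurian (24.6), Ordovician (41.6), Permian (46.998), Carboniferous (60), Cretaceous (79), Ediacaran (96.2), Ectasian (200).
The third shortest is Permian at 46.998 Myr.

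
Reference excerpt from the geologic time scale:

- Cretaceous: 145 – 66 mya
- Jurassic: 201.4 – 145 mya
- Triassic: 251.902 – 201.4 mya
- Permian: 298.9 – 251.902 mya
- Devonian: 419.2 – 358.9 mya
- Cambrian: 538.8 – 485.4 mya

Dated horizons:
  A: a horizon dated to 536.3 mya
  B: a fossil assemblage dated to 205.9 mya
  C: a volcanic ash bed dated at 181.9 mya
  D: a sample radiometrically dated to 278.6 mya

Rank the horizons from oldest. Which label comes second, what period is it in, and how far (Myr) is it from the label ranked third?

Sorted oldest-first by Ma: A (536.3), D (278.6), B (205.9), C (181.9).
The second oldest is D at 278.6 Ma, which lies in 298.9–251.902 Ma: the Permian.
The third oldest is B at 205.9 Ma; separation = |278.6 − 205.9| = 72.7 Myr.

D, in the Permian; 72.7 million years to B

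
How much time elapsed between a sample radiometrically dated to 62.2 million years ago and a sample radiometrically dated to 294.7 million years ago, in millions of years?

294.7 − 62.2 = 232.5 million years.

232.5 million years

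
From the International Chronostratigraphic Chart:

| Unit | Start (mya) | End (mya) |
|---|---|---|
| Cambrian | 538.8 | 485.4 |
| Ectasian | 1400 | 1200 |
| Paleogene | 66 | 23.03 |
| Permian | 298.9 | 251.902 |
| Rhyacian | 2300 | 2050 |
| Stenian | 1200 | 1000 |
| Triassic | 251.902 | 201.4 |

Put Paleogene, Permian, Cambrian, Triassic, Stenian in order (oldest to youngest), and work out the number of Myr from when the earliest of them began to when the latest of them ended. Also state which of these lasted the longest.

Stenian → Cambrian → Permian → Triassic → Paleogene; total span 1176.97 Myr; longest is Stenian

Start ages (Ma): Stenian 1200, Cambrian 538.8, Permian 298.9, Triassic 251.902, Paleogene 66.
Ordered oldest to youngest: Stenian, Cambrian, Permian, Triassic, Paleogene.
Span = 1200 − 23.03 = 1176.97 Myr.
Durations: Permian 46.998, Triassic 50.502, Paleogene 42.97, Cambrian 53.4, Stenian 200 → longest is Stenian (200 Myr).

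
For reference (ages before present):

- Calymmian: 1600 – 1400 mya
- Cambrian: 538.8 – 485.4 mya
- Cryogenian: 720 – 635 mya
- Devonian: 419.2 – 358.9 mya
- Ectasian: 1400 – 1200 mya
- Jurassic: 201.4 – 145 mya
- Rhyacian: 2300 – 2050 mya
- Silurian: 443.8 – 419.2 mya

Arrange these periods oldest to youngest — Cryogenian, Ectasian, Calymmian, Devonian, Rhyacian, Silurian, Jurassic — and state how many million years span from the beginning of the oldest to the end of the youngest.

Rhyacian → Calymmian → Ectasian → Cryogenian → Silurian → Devonian → Jurassic; total span 2155 Myr

Start ages (Ma): Rhyacian 2300, Calymmian 1600, Ectasian 1400, Cryogenian 720, Silurian 443.8, Devonian 419.2, Jurassic 201.4.
Ordered oldest to youngest: Rhyacian, Calymmian, Ectasian, Cryogenian, Silurian, Devonian, Jurassic.
Span = 2300 − 145 = 2155 Myr.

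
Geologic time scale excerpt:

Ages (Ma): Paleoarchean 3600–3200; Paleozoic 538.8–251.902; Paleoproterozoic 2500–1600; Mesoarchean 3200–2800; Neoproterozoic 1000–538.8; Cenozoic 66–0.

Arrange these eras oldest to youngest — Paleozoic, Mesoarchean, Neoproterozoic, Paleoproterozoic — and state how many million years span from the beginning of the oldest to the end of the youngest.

Mesoarchean → Paleoproterozoic → Neoproterozoic → Paleozoic; total span 2948.098 Myr

From the excerpt: Paleozoic 538.8–251.902; Mesoarchean 3200–2800; Neoproterozoic 1000–538.8; Paleoproterozoic 2500–1600 (Ma).
Larger Ma is earlier, so the oldest is Mesoarchean and the youngest is Paleozoic; oldest to youngest: Mesoarchean, Paleoproterozoic, Neoproterozoic, Paleozoic.
Oldest start 3200 minus youngest end 251.902 gives 2948.098 Myr overall.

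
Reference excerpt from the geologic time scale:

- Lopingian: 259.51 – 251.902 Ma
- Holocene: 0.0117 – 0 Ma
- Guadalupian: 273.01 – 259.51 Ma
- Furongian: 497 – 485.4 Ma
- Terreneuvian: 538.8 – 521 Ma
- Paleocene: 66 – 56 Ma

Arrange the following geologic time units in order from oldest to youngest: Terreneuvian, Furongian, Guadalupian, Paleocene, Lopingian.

The oldest of these is Terreneuvian (starts 538.8 Ma) and the youngest is Paleocene (ends 56 Ma).
In between, by decreasing start age: Furongian (497), Guadalupian (273.01), Lopingian (259.51).

Terreneuvian → Furongian → Guadalupian → Lopingian → Paleocene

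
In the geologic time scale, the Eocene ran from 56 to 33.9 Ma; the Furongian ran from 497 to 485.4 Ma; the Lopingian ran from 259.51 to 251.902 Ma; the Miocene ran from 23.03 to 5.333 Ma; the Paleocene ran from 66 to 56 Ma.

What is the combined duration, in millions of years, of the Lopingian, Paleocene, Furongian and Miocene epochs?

46.905 million years

Duration is start − end for each: (259.51 − 251.902) + (66 − 56) + (497 − 485.4) + (23.03 − 5.333).
That is 7.608 + 10 + 11.6 + 17.697, which totals 46.905 million years.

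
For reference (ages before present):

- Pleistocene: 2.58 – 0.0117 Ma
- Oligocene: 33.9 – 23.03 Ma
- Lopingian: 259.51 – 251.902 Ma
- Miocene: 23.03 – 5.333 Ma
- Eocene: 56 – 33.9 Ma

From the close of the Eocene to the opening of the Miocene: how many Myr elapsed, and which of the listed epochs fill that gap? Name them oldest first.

The Eocene closes at 33.9 Ma and the Miocene opens at 23.03 Ma, so the interval is 33.9 − 23.03 = 10.87 Myr.
An epoch fits inside if it starts at or after 33.9 Ma and ends at or before 23.03 Ma; oldest first that gives Oligocene.

10.87 million years; Oligocene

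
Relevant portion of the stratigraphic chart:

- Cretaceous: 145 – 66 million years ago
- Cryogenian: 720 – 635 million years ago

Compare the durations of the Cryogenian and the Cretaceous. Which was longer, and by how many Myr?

Cryogenian, by 6 million years

Cryogenian: 720 − 635 = 85 Myr.
Cretaceous: 145 − 66 = 79 Myr.
Difference: 85 − 79 = 6 Myr, so the Cryogenian was longer.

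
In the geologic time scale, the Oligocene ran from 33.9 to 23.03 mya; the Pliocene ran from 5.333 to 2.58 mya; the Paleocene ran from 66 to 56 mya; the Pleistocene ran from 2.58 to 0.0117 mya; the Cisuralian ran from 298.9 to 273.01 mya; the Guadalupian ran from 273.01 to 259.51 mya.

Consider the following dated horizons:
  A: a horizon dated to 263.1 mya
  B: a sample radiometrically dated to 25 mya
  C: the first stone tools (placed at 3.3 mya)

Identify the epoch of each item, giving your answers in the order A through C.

A: 263.1 Ma lies in 273.01–259.51 Ma, so Guadalupian.
B: 25 Ma lies in 33.9–23.03 Ma, so Oligocene.
C: 3.3 Ma lies in 5.333–2.58 Ma, so Pliocene.

A — Guadalupian; B — Oligocene; C — Pliocene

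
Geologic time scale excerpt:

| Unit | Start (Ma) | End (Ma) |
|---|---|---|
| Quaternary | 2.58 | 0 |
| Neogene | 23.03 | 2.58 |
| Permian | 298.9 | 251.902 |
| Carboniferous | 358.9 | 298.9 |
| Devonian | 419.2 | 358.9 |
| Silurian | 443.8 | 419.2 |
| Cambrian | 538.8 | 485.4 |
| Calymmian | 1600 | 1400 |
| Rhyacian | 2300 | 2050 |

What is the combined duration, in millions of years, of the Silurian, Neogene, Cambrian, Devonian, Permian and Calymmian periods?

Each duration: Silurian = 24.6; Neogene = 20.45; Cambrian = 53.4; Devonian = 60.3; Permian = 46.998; Calymmian = 200.
Sum: 24.6 + 20.45 + 53.4 + 60.3 + 46.998 + 200 = 405.748 Myr.

405.748 million years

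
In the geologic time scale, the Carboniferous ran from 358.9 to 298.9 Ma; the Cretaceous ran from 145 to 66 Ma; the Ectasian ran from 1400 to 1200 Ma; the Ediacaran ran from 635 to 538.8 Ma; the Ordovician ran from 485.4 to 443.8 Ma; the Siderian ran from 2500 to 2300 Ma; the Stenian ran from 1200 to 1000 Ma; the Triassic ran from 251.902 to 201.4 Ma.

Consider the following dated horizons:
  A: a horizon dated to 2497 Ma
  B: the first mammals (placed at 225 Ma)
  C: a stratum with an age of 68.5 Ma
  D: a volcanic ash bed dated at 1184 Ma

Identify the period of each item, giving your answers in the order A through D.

Match each age against the start–end ranges in the excerpt: A = 2497 Ma → Siderian (2500–2300); B = 225 Ma → Triassic (251.902–201.4); C = 68.5 Ma → Cretaceous (145–66); D = 1184 Ma → Stenian (1200–1000).

A — Siderian; B — Triassic; C — Cretaceous; D — Stenian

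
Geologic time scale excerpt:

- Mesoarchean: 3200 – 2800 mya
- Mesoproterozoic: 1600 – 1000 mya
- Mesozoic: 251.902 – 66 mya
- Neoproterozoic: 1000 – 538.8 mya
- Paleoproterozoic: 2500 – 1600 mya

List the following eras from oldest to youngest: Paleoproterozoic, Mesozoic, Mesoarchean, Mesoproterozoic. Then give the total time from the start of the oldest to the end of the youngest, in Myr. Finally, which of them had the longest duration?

Start ages (Ma): Mesoarchean 3200, Paleoproterozoic 2500, Mesoproterozoic 1600, Mesozoic 251.902.
Ordered oldest to youngest: Mesoarchean, Paleoproterozoic, Mesoproterozoic, Mesozoic.
Span = 3200 − 66 = 3134 Myr.
Durations: Paleoproterozoic 900, Mesozoic 185.902, Mesoproterozoic 600, Mesoarchean 400 → longest is Paleoproterozoic (900 Myr).

Mesoarchean, Paleoproterozoic, Mesoproterozoic, Mesozoic; total span 3134 Myr; longest is Paleoproterozoic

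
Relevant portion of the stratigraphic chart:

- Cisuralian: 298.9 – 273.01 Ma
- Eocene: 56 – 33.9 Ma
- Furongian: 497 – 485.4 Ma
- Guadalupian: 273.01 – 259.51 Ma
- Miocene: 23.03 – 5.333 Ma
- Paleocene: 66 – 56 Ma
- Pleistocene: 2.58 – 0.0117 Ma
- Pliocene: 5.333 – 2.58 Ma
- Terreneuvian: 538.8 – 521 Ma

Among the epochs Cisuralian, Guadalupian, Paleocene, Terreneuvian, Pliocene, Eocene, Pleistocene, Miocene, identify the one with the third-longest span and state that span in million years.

Durations: Cisuralian 25.89; Guadalupian 13.5; Paleocene 10; Terreneuvian 17.8; Pliocene 2.753; Eocene 22.1; Pleistocene 2.5683; Miocene 17.697 Myr.
Sorted longest-first: Cisuralian (25.89), Eocene (22.1), Terreneuvian (17.8), Miocene (17.697), Guadalupian (13.5), Paleocene (10), Pliocene (2.753), Pleistocene (2.5683).
The third longest is Terreneuvian at 17.8 Myr.

Terreneuvian, 17.8 million years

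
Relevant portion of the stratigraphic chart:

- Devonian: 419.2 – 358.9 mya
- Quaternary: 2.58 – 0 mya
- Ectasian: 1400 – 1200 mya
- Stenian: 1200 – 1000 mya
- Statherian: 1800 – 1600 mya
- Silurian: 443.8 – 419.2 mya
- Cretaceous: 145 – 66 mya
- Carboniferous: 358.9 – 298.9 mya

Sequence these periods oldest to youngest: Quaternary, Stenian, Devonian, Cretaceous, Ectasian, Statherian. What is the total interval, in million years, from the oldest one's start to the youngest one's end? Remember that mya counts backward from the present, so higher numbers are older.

Statherian, Ectasian, Stenian, Devonian, Cretaceous, Quaternary; total span 1800 Myr

Start ages (Ma): Statherian 1800, Ectasian 1400, Stenian 1200, Devonian 419.2, Cretaceous 145, Quaternary 2.58.
Ordered oldest to youngest: Statherian, Ectasian, Stenian, Devonian, Cretaceous, Quaternary.
Span = 1800 − 0 = 1800 Myr.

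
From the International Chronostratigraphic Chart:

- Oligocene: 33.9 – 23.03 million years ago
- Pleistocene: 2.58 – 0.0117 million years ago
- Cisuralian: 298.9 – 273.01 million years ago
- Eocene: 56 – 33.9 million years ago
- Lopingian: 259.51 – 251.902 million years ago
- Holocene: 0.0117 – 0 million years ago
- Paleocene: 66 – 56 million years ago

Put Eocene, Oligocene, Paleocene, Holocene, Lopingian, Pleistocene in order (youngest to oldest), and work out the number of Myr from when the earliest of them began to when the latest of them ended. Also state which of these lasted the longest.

Start ages (Ma): Lopingian 259.51, Paleocene 66, Eocene 56, Oligocene 33.9, Pleistocene 2.58, Holocene 0.0117.
Ordered youngest to oldest: Holocene, Pleistocene, Oligocene, Eocene, Paleocene, Lopingian.
Span = 259.51 − 0 = 259.51 Myr.
Durations: Pleistocene 2.5683, Paleocene 10, Oligocene 10.87, Eocene 22.1, Lopingian 7.608, Holocene 0.0117 → longest is Eocene (22.1 Myr).

Holocene → Pleistocene → Oligocene → Eocene → Paleocene → Lopingian; total span 259.51 Myr; longest is Eocene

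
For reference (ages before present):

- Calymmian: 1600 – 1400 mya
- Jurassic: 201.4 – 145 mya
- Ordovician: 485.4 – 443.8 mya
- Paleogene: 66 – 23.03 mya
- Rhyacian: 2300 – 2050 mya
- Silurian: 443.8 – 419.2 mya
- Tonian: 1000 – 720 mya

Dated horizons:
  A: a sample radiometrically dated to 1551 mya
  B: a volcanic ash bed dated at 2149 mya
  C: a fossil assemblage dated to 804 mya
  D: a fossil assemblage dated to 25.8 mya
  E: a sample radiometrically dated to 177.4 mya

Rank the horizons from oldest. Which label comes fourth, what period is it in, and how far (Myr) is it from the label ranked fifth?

E, in the Jurassic; 151.6 million years to D

Sorted oldest-first by Ma: B (2149), A (1551), C (804), E (177.4), D (25.8).
The fourth oldest is E at 177.4 Ma, which lies in 201.4–145 Ma: the Jurassic.
The fifth oldest is D at 25.8 Ma; separation = |177.4 − 25.8| = 151.6 Myr.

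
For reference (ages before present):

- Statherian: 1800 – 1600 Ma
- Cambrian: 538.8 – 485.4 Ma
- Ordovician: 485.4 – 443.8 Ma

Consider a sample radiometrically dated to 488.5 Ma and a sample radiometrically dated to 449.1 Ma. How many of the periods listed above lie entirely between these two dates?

0

Checking each listed span, none has both start < 488.5 Ma and end > 449.1 Ma — every period straddles one of the two dates or lies outside them — so the count is 0.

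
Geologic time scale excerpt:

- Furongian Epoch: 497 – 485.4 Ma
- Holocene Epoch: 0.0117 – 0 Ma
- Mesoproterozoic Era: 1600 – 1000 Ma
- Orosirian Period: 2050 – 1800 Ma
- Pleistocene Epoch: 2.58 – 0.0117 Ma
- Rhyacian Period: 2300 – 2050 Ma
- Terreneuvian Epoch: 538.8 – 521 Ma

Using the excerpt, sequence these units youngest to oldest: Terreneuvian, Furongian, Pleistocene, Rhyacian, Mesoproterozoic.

Pleistocene, Furongian, Terreneuvian, Mesoproterozoic, Rhyacian

Read off each span (Ma): Terreneuvian 538.8–521; Furongian 497–485.4; Pleistocene 2.58–0.0117; Rhyacian 2300–2050; Mesoproterozoic 1600–1000.
Larger Ma is older, so oldest→youngest is Rhyacian, Mesoproterozoic, Terreneuvian, Furongian, Pleistocene; reverse it for youngest→oldest.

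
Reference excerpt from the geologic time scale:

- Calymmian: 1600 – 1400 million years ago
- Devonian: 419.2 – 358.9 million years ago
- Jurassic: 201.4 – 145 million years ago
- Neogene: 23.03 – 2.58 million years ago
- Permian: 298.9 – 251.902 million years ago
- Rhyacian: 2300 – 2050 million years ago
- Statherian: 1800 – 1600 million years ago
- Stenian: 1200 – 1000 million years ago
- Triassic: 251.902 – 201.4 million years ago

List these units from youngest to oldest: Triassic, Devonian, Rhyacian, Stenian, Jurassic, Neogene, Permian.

Neogene, Jurassic, Triassic, Permian, Devonian, Stenian, Rhyacian

Sorting by start age (ascending Ma, since larger Ma = older): Neogene start 23.03, Jurassic start 201.4, Triassic start 251.902, Permian start 298.9, Devonian start 419.2, Stenian start 1200, Rhyacian start 2300.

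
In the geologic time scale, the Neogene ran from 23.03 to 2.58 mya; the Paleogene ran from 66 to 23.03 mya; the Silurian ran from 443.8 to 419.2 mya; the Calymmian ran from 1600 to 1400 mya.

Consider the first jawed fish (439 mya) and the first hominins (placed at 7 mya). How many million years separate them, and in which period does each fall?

Elapsed time: 439 − 7 = 432 Myr.
439 Ma lies within 443.8–419.2 Ma: Silurian.
7 Ma lies within 23.03–2.58 Ma: Neogene.

432 million years apart; the first in the Silurian, the second in the Neogene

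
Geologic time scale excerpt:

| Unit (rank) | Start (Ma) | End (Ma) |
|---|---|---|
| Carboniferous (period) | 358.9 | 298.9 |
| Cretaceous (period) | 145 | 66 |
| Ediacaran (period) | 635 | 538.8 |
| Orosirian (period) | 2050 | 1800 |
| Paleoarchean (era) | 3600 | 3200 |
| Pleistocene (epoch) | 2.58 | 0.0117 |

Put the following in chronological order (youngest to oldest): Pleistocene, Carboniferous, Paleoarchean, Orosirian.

Pleistocene, then Carboniferous, then Orosirian, then Paleoarchean

The oldest of these is Paleoarchean (starts 3600 Ma) and the youngest is Pleistocene (ends 0.0117 Ma).
In between, by decreasing start age: Orosirian (2050), Carboniferous (358.9).
Listing youngest first means reversing that sequence.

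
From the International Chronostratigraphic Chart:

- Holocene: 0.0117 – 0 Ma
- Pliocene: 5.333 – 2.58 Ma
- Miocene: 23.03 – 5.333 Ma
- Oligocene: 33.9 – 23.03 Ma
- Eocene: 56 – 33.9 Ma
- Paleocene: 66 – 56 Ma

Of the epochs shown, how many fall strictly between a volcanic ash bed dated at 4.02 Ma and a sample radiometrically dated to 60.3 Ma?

3

60.3 Ma sits inside the Paleocene (66–56) and 4.02 Ma inside the Pliocene (5.333–2.58); neither of those is wholly between the two dates.
The listed epochs lying completely between them are Eocene, Oligocene, Miocene — 3 in all.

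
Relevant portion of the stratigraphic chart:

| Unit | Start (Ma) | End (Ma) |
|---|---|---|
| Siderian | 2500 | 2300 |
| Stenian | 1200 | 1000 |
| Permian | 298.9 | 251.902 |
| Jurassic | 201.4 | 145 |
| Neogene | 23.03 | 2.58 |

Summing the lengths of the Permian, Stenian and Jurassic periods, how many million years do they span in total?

303.398 million years

Duration is start − end for each: (298.9 − 251.902) + (1200 − 1000) + (201.4 − 145).
That is 46.998 + 200 + 56.4, which totals 303.398 million years.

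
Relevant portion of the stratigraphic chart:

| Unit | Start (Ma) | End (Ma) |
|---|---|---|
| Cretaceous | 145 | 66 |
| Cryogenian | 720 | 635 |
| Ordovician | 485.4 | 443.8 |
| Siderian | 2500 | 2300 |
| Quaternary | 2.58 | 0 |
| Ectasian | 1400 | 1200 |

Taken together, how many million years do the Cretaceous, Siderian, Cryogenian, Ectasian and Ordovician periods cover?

605.6 million years

Each duration: Cretaceous = 79; Siderian = 200; Cryogenian = 85; Ectasian = 200; Ordovician = 41.6.
Sum: 79 + 200 + 85 + 200 + 41.6 = 605.6 Myr.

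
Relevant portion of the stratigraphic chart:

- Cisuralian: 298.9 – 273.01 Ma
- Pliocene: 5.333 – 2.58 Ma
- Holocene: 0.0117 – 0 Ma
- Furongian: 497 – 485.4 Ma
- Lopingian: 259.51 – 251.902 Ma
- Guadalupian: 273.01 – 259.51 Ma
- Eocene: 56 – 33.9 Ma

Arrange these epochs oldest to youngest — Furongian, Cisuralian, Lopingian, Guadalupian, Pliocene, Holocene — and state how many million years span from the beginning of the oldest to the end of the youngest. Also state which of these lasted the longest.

Furongian → Cisuralian → Guadalupian → Lopingian → Pliocene → Holocene; total span 497 Myr; longest is Cisuralian

From the excerpt: Furongian 497–485.4; Cisuralian 298.9–273.01; Lopingian 259.51–251.902; Guadalupian 273.01–259.51; Pliocene 5.333–2.58; Holocene 0.0117–0 (Ma).
Larger Ma is earlier, so the oldest is Furongian and the youngest is Holocene; oldest to youngest: Furongian, Cisuralian, Guadalupian, Lopingian, Pliocene, Holocene.
Oldest start 497 minus youngest end 0 gives 497 Myr overall.
Individual lengths (start − end): Pliocene 2.753; Holocene 0.0117; Guadalupian 13.5; Furongian 11.6; Lopingian 7.608; Cisuralian 25.89. The largest is Cisuralian at 25.89 Myr.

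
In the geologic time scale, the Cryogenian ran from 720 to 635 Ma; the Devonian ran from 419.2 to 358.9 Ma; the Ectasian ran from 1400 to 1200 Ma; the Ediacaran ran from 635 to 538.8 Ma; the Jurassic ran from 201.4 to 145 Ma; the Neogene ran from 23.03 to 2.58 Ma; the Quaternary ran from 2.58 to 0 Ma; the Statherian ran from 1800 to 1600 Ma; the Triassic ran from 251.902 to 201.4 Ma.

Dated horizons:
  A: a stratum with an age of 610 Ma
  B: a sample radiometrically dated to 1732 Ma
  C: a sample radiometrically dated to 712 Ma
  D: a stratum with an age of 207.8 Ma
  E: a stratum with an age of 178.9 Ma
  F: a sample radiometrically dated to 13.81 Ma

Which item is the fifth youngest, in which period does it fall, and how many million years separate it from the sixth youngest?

Smaller Ma means younger, so youngest first: F 13.81 < E 178.9 < D 207.8 < A 610 < C 712 < B 1732.
Counting 5 along gives C (712 Ma); the excerpt puts that inside the Cryogenian, 720–635 Ma.
Next in line is B (1732 Ma), and 1732 − 712 = 1020 Myr.

C, in the Cryogenian; 1020 million years to B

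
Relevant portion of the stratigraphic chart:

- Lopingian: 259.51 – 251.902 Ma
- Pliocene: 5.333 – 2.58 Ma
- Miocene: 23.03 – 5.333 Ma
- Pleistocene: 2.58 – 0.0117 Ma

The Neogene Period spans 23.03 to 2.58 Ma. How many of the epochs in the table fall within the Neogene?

Epochs inside 23.03–2.58 Ma: Miocene, Pliocene — 2 in total.

2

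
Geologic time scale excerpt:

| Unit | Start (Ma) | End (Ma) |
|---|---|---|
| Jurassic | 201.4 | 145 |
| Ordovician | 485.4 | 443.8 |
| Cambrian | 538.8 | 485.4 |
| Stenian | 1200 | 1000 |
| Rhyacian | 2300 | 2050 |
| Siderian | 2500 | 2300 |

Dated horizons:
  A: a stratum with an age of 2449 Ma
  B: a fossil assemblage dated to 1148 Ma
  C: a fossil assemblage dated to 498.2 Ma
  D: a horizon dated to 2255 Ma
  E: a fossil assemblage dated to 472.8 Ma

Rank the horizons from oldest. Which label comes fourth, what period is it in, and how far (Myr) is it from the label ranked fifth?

Sorted oldest-first by Ma: A (2449), D (2255), B (1148), C (498.2), E (472.8).
The fourth oldest is C at 498.2 Ma, which lies in 538.8–485.4 Ma: the Cambrian.
The fifth oldest is E at 472.8 Ma; separation = |498.2 − 472.8| = 25.4 Myr.

C, in the Cambrian; 25.4 million years to E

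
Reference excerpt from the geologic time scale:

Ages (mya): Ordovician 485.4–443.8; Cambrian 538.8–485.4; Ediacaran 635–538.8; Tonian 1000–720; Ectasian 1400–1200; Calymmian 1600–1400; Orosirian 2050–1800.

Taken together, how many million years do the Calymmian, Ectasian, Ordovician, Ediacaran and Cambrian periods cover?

591.2 million years

Each duration: Calymmian = 200; Ectasian = 200; Ordovician = 41.6; Ediacaran = 96.2; Cambrian = 53.4.
Sum: 200 + 200 + 41.6 + 96.2 + 53.4 = 591.2 Myr.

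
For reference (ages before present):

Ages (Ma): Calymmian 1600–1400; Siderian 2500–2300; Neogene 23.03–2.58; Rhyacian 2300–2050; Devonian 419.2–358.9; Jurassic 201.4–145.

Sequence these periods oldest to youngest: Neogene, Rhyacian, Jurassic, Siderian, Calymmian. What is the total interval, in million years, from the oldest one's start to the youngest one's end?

From the excerpt: Neogene 23.03–2.58; Rhyacian 2300–2050; Jurassic 201.4–145; Siderian 2500–2300; Calymmian 1600–1400 (Ma).
Larger Ma is earlier, so the oldest is Siderian and the youngest is Neogene; oldest to youngest: Siderian, Rhyacian, Calymmian, Jurassic, Neogene.
Oldest start 2500 minus youngest end 2.58 gives 2497.42 Myr overall.

Siderian → Rhyacian → Calymmian → Jurassic → Neogene; total span 2497.42 Myr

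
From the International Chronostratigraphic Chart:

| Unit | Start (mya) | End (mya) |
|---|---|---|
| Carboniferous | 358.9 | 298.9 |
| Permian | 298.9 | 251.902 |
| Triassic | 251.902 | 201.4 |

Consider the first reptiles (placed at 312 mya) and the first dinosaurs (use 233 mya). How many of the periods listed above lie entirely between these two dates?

1

The older date is 312 Ma and the younger is 233 Ma.
Periods with start < 312 and end > 233 Ma: Permian (298.9–251.902).
That is 1 complete period.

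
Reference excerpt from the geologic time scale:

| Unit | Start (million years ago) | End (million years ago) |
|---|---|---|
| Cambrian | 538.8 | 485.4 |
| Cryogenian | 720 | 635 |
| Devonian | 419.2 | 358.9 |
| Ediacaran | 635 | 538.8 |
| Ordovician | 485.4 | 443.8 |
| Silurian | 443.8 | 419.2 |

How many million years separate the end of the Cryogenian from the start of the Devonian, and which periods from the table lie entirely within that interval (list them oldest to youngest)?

The Cryogenian closes at 635 Ma and the Devonian opens at 419.2 Ma, so the interval is 635 − 419.2 = 215.8 Myr.
A period fits inside if it starts at or after 635 Ma and ends at or before 419.2 Ma; oldest first that gives Ediacaran, Cambrian, Ordovician, Silurian.

215.8 million years; Ediacaran, Cambrian, Ordovician, Silurian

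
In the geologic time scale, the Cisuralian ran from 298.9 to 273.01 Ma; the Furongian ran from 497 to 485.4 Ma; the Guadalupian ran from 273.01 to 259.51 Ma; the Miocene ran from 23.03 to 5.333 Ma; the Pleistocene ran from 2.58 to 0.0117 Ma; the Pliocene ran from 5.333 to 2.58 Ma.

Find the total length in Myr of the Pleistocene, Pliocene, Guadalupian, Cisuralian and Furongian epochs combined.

56.3113 million years

Duration is start − end for each: (2.58 − 0.0117) + (5.333 − 2.58) + (273.01 − 259.51) + (298.9 − 273.01) + (497 − 485.4).
That is 2.5683 + 2.753 + 13.5 + 25.89 + 11.6, which totals 56.3113 million years.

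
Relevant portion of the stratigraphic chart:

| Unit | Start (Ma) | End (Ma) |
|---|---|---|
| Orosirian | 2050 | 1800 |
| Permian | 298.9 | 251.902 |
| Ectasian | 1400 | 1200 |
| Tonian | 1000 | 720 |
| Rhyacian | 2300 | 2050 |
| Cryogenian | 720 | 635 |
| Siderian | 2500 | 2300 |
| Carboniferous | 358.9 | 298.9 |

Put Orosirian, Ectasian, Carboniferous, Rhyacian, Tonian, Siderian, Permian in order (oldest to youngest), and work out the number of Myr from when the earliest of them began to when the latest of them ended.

Siderian → Rhyacian → Orosirian → Ectasian → Tonian → Carboniferous → Permian; total span 2248.098 Myr

From the excerpt: Orosirian 2050–1800; Ectasian 1400–1200; Carboniferous 358.9–298.9; Rhyacian 2300–2050; Tonian 1000–720; Siderian 2500–2300; Permian 298.9–251.902 (Ma).
Larger Ma is earlier, so the oldest is Siderian and the youngest is Permian; oldest to youngest: Siderian, Rhyacian, Orosirian, Ectasian, Tonian, Carboniferous, Permian.
Oldest start 2500 minus youngest end 251.902 gives 2248.098 Myr overall.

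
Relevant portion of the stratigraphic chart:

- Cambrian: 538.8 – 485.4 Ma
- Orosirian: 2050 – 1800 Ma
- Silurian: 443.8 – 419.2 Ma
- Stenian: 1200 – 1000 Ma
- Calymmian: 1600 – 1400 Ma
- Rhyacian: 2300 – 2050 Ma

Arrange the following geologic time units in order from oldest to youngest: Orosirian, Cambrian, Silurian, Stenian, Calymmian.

Orosirian, Calymmian, Stenian, Cambrian, Silurian

Sorting by start age (descending Ma, since larger Ma = older): Orosirian start 2050, Calymmian start 1600, Stenian start 1200, Cambrian start 538.8, Silurian start 443.8.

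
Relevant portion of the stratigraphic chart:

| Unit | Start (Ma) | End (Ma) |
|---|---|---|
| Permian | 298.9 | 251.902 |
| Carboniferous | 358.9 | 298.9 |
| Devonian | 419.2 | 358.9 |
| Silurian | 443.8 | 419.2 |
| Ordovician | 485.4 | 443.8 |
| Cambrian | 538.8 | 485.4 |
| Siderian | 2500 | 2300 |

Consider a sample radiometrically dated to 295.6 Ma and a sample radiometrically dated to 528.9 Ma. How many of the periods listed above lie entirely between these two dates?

The older date is 528.9 Ma and the younger is 295.6 Ma.
Periods with start < 528.9 and end > 295.6 Ma: Ordovician (485.4–443.8), Silurian (443.8–419.2), Devonian (419.2–358.9), Carboniferous (358.9–298.9).
That is 4 complete periods.

4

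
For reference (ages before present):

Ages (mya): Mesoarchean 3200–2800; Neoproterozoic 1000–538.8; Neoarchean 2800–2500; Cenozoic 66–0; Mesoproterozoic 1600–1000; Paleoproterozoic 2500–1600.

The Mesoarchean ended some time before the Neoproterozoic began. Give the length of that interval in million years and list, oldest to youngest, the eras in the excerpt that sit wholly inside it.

1800 million years; Neoarchean, Paleoproterozoic, Mesoproterozoic

End of Mesoarchean = 2800 Ma; start of Neoproterozoic = 1000 Ma.
Gap = 2800 − 1000 = 1800 Myr.
Eras wholly inside 2800–1000 Ma: Neoarchean (2800–2500), Paleoproterozoic (2500–1600), Mesoproterozoic (1600–1000).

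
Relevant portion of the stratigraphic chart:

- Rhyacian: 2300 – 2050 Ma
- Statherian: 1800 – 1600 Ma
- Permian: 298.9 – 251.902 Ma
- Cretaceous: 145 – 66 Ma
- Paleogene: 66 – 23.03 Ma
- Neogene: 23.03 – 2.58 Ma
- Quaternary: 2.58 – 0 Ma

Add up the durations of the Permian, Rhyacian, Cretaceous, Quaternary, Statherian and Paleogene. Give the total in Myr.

Each duration: Permian = 46.998; Rhyacian = 250; Cretaceous = 79; Quaternary = 2.58; Statherian = 200; Paleogene = 42.97.
Sum: 46.998 + 250 + 79 + 2.58 + 200 + 42.97 = 621.548 Myr.

621.548 million years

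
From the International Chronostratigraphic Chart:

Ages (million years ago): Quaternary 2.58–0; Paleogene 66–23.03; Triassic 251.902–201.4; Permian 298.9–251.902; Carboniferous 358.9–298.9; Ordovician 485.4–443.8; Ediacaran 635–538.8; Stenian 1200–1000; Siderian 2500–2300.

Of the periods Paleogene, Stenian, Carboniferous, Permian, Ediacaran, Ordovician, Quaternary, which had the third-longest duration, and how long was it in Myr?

Start − end for each: Paleogene 66 − 23.03 = 42.97; Stenian 1200 − 1000 = 200; Carboniferous 358.9 − 298.9 = 60; Permian 298.9 − 251.902 = 46.998; Ediacaran 635 − 538.8 = 96.2; Ordovician 485.4 − 443.8 = 41.6; Quaternary 2.58 − 0 = 2.58.
Ranking these from longest: Stenian > Ediacaran > Carboniferous > Permian > Paleogene > Ordovician > Quaternary.
Position 3 in that ranking is Carboniferous, which lasted 60 Myr.

Carboniferous, 60 million years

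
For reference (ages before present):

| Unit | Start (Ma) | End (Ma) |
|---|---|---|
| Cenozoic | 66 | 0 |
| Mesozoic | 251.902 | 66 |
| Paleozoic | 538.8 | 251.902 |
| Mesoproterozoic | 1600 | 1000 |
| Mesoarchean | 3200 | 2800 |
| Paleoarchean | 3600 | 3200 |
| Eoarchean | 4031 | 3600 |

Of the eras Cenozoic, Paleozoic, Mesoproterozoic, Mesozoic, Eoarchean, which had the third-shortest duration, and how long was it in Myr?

Start − end for each: Cenozoic 66 − 0 = 66; Paleozoic 538.8 − 251.902 = 286.898; Mesoproterozoic 1600 − 1000 = 600; Mesozoic 251.902 − 66 = 185.902; Eoarchean 4031 − 3600 = 431.
Ranking these from shortest: Cenozoic < Mesozoic < Paleozoic < Eoarchean < Mesoproterozoic.
Position 3 in that ranking is Paleozoic, which lasted 286.898 Myr.

Paleozoic, 286.898 million years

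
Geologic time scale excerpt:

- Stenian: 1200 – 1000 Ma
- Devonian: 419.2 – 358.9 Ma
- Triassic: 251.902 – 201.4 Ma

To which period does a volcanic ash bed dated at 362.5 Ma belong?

362.5 Ma lies between 419.2 and 358.9 Ma, so it falls in the Devonian.

Devonian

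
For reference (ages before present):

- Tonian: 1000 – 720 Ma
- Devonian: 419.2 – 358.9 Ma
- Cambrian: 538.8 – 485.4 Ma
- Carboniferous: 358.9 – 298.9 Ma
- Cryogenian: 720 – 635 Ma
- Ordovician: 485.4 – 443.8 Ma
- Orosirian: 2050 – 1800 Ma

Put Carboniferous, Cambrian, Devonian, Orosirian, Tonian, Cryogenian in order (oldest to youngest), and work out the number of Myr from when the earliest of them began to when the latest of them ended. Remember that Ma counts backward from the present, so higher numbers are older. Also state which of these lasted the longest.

From the excerpt: Carboniferous 358.9–298.9; Cambrian 538.8–485.4; Devonian 419.2–358.9; Orosirian 2050–1800; Tonian 1000–720; Cryogenian 720–635 (Ma).
Larger Ma is earlier, so the oldest is Orosirian and the youngest is Carboniferous; oldest to youngest: Orosirian, Tonian, Cryogenian, Cambrian, Devonian, Carboniferous.
Oldest start 2050 minus youngest end 298.9 gives 1751.1 Myr overall.
Individual lengths (start − end): Cryogenian 85; Cambrian 53.4; Carboniferous 60; Devonian 60.3; Tonian 280; Orosirian 250. The largest is Tonian at 280 Myr.

Orosirian → Tonian → Cryogenian → Cambrian → Devonian → Carboniferous; total span 1751.1 Myr; longest is Tonian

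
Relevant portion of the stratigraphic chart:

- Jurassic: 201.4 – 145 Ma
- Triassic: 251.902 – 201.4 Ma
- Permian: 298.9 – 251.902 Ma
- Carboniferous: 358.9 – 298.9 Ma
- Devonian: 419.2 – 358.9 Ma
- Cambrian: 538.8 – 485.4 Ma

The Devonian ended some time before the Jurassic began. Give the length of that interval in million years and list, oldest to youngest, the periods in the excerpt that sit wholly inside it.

The Devonian closes at 358.9 Ma and the Jurassic opens at 201.4 Ma, so the interval is 358.9 − 201.4 = 157.5 Myr.
A period fits inside if it starts at or after 358.9 Ma and ends at or before 201.4 Ma; oldest first that gives Carboniferous, Permian, Triassic.

157.5 million years; Carboniferous, Permian, Triassic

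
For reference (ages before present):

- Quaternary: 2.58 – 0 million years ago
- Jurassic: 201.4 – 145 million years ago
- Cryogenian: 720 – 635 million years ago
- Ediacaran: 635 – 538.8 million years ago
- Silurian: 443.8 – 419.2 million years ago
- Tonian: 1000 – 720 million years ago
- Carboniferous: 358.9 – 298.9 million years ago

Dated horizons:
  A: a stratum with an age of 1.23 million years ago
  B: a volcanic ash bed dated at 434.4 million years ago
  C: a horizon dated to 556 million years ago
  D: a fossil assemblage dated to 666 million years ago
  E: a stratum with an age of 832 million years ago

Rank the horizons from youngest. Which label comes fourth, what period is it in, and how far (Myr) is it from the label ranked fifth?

Smaller Ma means younger, so youngest first: A 1.23 < B 434.4 < C 556 < D 666 < E 832.
Counting 4 along gives D (666 Ma); the excerpt puts that inside the Cryogenian, 720–635 Ma.
Next in line is E (832 Ma), and 832 − 666 = 166 Myr.

D, in the Cryogenian; 166 million years to E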